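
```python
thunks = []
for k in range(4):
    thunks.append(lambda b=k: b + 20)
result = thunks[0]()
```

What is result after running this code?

Step 1: Default argument b=k captures k's value at definition time.
Step 2: thunks[0] was defined when k = 0, so b defaults to 0.
Step 3: result = 0 + 20 = 20 (default arg fixes the late binding issue)

The answer is 20.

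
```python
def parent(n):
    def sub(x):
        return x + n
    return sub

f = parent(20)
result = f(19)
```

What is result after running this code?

Step 1: parent(20) creates a closure that captures n = 20.
Step 2: f(19) calls the closure with x = 19, returning 19 + 20 = 39.
Step 3: result = 39

The answer is 39.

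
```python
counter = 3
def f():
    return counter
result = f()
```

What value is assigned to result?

Step 1: counter = 3 is defined in the global scope.
Step 2: f() looks up counter. No local counter exists, so Python checks the global scope via LEGB rule and finds counter = 3.
Step 3: result = 3

The answer is 3.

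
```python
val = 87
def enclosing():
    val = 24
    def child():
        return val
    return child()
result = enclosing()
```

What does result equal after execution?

Step 1: val = 87 globally, but enclosing() defines val = 24 locally.
Step 2: child() looks up val. Not in local scope, so checks enclosing scope (enclosing) and finds val = 24.
Step 3: result = 24

The answer is 24.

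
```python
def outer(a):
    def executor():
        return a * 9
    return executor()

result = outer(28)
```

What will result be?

Step 1: outer(28) binds parameter a = 28.
Step 2: executor() accesses a = 28 from enclosing scope.
Step 3: result = 28 * 9 = 252

The answer is 252.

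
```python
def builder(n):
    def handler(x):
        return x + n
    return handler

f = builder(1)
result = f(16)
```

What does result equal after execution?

Step 1: builder(1) creates a closure that captures n = 1.
Step 2: f(16) calls the closure with x = 16, returning 16 + 1 = 17.
Step 3: result = 17

The answer is 17.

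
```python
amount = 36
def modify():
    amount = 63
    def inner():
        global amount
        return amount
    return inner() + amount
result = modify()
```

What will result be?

Step 1: Global amount = 36. modify() shadows with local amount = 63.
Step 2: inner() uses global keyword, so inner() returns global amount = 36.
Step 3: modify() returns 36 + 63 = 99

The answer is 99.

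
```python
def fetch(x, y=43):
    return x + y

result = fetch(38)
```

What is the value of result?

Step 1: fetch(38) uses default y = 43.
Step 2: Returns 38 + 43 = 81.
Step 3: result = 81

The answer is 81.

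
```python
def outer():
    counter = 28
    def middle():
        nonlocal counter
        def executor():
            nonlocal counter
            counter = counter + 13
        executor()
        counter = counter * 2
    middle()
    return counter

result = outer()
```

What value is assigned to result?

Step 1: counter = 28.
Step 2: executor() adds 13: counter = 28 + 13 = 41.
Step 3: middle() doubles: counter = 41 * 2 = 82.
Step 4: result = 82

The answer is 82.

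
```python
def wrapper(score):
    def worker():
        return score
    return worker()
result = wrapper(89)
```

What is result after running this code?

Step 1: wrapper(89) binds parameter score = 89.
Step 2: worker() looks up score in enclosing scope and finds the parameter score = 89.
Step 3: result = 89

The answer is 89.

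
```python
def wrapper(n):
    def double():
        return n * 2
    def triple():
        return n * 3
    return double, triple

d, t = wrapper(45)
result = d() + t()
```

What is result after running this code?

Step 1: Both closures capture the same n = 45.
Step 2: d() = 45 * 2 = 90, t() = 45 * 3 = 135.
Step 3: result = 90 + 135 = 225

The answer is 225.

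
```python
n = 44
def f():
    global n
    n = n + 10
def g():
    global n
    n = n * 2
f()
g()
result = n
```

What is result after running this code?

Step 1: n = 44.
Step 2: f() adds 10: n = 44 + 10 = 54.
Step 3: g() doubles: n = 54 * 2 = 108.
Step 4: result = 108

The answer is 108.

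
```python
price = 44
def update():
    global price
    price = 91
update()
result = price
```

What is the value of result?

Step 1: price = 44 globally.
Step 2: update() declares global price and sets it to 91.
Step 3: After update(), global price = 91. result = 91

The answer is 91.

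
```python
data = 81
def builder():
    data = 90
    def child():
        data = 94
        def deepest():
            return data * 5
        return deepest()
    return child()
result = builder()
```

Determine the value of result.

Step 1: deepest() looks up data through LEGB: not local, finds data = 94 in enclosing child().
Step 2: Returns 94 * 5 = 470.
Step 3: result = 470

The answer is 470.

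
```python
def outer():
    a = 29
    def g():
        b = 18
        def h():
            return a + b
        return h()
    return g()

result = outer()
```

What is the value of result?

Step 1: outer() defines a = 29. g() defines b = 18.
Step 2: h() accesses both from enclosing scopes: a = 29, b = 18.
Step 3: result = 29 + 18 = 47

The answer is 47.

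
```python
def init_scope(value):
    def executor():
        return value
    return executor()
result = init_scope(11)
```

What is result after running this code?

Step 1: init_scope(11) binds parameter value = 11.
Step 2: executor() looks up value in enclosing scope and finds the parameter value = 11.
Step 3: result = 11

The answer is 11.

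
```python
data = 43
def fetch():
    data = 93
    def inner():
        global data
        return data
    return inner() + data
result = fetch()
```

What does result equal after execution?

Step 1: Global data = 43. fetch() shadows with local data = 93.
Step 2: inner() uses global keyword, so inner() returns global data = 43.
Step 3: fetch() returns 43 + 93 = 136

The answer is 136.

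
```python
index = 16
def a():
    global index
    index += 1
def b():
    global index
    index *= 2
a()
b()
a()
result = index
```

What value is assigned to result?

Step 1: index = 16.
Step 2: a(): index = 16 + 1 = 17.
Step 3: b(): index = 17 * 2 = 34.
Step 4: a(): index = 34 + 1 = 35

The answer is 35.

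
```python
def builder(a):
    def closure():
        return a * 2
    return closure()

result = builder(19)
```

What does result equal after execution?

Step 1: builder(19) binds parameter a = 19.
Step 2: closure() accesses a = 19 from enclosing scope.
Step 3: result = 19 * 2 = 38

The answer is 38.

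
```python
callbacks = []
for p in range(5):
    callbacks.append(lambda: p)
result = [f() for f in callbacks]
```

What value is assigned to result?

Step 1: All 5 lambdas share the same variable p.
Step 2: After the loop, p = 4.
Step 3: Each call returns 4. result = [4, 4, 4, 4, 4]

The answer is [4, 4, 4, 4, 4].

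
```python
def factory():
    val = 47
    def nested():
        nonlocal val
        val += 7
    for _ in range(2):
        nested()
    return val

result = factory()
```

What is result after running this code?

Step 1: val = 47.
Step 2: nested() is called 2 times in a loop, each adding 7 via nonlocal.
Step 3: val = 47 + 7 * 2 = 61

The answer is 61.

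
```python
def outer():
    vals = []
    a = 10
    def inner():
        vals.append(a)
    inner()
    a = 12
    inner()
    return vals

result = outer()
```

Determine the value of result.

Step 1: a = 10. inner() appends current a to vals.
Step 2: First inner(): appends 10. Then a = 12.
Step 3: Second inner(): appends 12 (closure sees updated a). result = [10, 12]

The answer is [10, 12].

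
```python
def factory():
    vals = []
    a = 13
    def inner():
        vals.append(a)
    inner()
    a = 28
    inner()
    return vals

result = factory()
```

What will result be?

Step 1: a = 13. inner() appends current a to vals.
Step 2: First inner(): appends 13. Then a = 28.
Step 3: Second inner(): appends 28 (closure sees updated a). result = [13, 28]

The answer is [13, 28].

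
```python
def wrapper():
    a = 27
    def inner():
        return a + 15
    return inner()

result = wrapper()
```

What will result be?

Step 1: wrapper() defines a = 27.
Step 2: inner() reads a = 27 from enclosing scope, returns 27 + 15 = 42.
Step 3: result = 42

The answer is 42.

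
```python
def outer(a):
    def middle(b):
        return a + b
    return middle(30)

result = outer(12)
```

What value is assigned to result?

Step 1: outer(12) passes a = 12.
Step 2: middle(30) has b = 30, reads a = 12 from enclosing.
Step 3: result = 12 + 30 = 42

The answer is 42.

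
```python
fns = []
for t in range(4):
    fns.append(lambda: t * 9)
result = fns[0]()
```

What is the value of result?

Step 1: All lambdas reference the same variable t (late binding).
Step 2: After the loop, t = 3. Every lambda returns t * 9.
Step 3: fns[0]() = 3 * 9 = 27

The answer is 27.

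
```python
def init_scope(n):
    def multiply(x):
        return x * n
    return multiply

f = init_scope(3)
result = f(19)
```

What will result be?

Step 1: init_scope(3) returns multiply closure with n = 3.
Step 2: f(19) computes 19 * 3 = 57.
Step 3: result = 57

The answer is 57.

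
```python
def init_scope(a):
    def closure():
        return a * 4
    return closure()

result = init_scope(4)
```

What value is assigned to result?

Step 1: init_scope(4) binds parameter a = 4.
Step 2: closure() accesses a = 4 from enclosing scope.
Step 3: result = 4 * 4 = 16

The answer is 16.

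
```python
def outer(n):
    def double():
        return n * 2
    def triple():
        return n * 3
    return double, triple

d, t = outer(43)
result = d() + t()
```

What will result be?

Step 1: Both closures capture the same n = 43.
Step 2: d() = 43 * 2 = 86, t() = 43 * 3 = 129.
Step 3: result = 86 + 129 = 215

The answer is 215.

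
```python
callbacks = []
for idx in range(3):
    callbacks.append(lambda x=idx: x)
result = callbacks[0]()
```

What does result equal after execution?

Step 1: Default argument x=idx captures idx's value at each iteration.
Step 2: callbacks[0] captured x = 0 when idx was 0.
Step 3: result = 0

The answer is 0.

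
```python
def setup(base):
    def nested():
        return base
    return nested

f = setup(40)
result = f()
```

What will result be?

Step 1: setup(40) creates closure capturing base = 40.
Step 2: f() returns the captured base = 40.
Step 3: result = 40

The answer is 40.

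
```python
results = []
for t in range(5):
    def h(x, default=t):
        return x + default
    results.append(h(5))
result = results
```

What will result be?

Step 1: Default argument default=t is evaluated at function definition time.
Step 2: Each iteration creates h with default = current t value.
Step 3: h(5) returns 5 + default. results = [5, 6, 7, 8, 9]

The answer is [5, 6, 7, 8, 9].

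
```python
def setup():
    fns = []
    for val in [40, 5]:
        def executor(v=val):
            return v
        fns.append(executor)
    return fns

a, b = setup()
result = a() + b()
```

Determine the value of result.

Step 1: Default argument v=val captures val at each iteration.
Step 2: a() returns 40 (captured at first iteration), b() returns 5 (captured at second).
Step 3: result = 40 + 5 = 45

The answer is 45.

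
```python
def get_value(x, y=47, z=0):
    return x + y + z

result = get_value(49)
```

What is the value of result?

Step 1: get_value(49) uses defaults y = 47, z = 0.
Step 2: Returns 49 + 47 + 0 = 96.
Step 3: result = 96

The answer is 96.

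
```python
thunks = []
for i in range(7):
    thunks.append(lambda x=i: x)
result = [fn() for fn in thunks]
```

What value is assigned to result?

Step 1: Default arg x=i captures i at each iteration.
Step 2: Each lambda has its own default: 0, 1, ..., 6.
Step 3: result = [0, 1, 2, 3, 4, 5, 6]

The answer is [0, 1, 2, 3, 4, 5, 6].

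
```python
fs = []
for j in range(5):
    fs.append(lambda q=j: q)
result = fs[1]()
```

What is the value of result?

Step 1: Default argument q=j captures j's value at each iteration.
Step 2: fs[1] captured q = 1 when j was 1.
Step 3: result = 1

The answer is 1.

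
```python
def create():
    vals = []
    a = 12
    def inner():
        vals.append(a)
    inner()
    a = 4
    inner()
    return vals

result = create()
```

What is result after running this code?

Step 1: a = 12. inner() appends current a to vals.
Step 2: First inner(): appends 12. Then a = 4.
Step 3: Second inner(): appends 4 (closure sees updated a). result = [12, 4]

The answer is [12, 4].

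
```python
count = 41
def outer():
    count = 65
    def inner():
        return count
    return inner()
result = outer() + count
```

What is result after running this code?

Step 1: Global count = 41. outer() shadows with count = 65.
Step 2: inner() returns enclosing count = 65. outer() = 65.
Step 3: result = 65 + global count (41) = 106

The answer is 106.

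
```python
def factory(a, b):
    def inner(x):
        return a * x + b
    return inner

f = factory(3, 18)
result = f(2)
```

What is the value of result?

Step 1: factory(3, 18) captures a = 3, b = 18.
Step 2: f(2) computes 3 * 2 + 18 = 24.
Step 3: result = 24

The answer is 24.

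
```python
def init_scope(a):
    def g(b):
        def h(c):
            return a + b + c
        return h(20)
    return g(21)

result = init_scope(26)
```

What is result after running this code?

Step 1: a = 26, b = 21, c = 20 across three nested scopes.
Step 2: h() accesses all three via LEGB rule.
Step 3: result = 26 + 21 + 20 = 67

The answer is 67.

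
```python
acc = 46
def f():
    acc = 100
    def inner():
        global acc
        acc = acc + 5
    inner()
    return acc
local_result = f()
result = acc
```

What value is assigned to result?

Step 1: Global acc = 46. f() creates local acc = 100.
Step 2: inner() declares global acc and adds 5: global acc = 46 + 5 = 51.
Step 3: f() returns its local acc = 100 (unaffected by inner).
Step 4: result = global acc = 51

The answer is 51.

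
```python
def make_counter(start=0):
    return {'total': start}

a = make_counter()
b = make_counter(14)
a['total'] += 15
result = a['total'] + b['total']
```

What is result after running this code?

Step 1: make_counter() returns a new dict each call (immutable default 0).
Step 2: a = {'total': 0}, b = {'total': 14}.
Step 3: a['total'] += 15 = 15. result = 15 + 14 = 29

The answer is 29.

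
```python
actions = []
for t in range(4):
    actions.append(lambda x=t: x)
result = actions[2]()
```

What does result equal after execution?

Step 1: Default argument x=t captures t's value at each iteration.
Step 2: actions[2] captured x = 2 when t was 2.
Step 3: result = 2

The answer is 2.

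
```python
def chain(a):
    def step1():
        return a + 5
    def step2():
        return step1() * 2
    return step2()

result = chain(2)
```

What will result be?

Step 1: chain(2) captures a = 2.
Step 2: step2() calls step1() which returns 2 + 5 = 7.
Step 3: step2() returns 7 * 2 = 14

The answer is 14.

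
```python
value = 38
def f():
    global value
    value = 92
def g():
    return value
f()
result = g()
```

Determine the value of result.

Step 1: value = 38.
Step 2: f() sets global value = 92.
Step 3: g() reads global value = 92. result = 92

The answer is 92.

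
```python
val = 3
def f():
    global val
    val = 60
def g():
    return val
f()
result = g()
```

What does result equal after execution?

Step 1: val = 3.
Step 2: f() sets global val = 60.
Step 3: g() reads global val = 60. result = 60

The answer is 60.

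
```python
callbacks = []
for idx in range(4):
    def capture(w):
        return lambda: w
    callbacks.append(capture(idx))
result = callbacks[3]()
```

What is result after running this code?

Step 1: capture(idx) creates a new scope capturing w = idx at call time.
Step 2: callbacks[3] = capture(3), so its lambda captures w = 3.
Step 3: result = 3 (closure factory fixes late binding)

The answer is 3.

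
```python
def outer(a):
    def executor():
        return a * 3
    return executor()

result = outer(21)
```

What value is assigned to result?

Step 1: outer(21) binds parameter a = 21.
Step 2: executor() accesses a = 21 from enclosing scope.
Step 3: result = 21 * 3 = 63

The answer is 63.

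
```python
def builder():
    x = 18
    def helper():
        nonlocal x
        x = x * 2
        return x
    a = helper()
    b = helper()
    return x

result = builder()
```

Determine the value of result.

Step 1: x starts at 18.
Step 2: First helper(): x = 18 * 2 = 36.
Step 3: Second helper(): x = 36 * 2 = 72.
Step 4: result = 72

The answer is 72.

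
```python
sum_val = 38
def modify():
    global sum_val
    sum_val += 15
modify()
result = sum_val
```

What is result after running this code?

Step 1: sum_val = 38 globally.
Step 2: modify() modifies global sum_val: sum_val += 15 = 53.
Step 3: result = 53

The answer is 53.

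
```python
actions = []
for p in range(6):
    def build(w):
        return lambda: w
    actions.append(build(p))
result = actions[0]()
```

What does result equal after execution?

Step 1: build(p) creates a new scope capturing w = p at call time.
Step 2: actions[0] = build(0), so its lambda captures w = 0.
Step 3: result = 0 (closure factory fixes late binding)

The answer is 0.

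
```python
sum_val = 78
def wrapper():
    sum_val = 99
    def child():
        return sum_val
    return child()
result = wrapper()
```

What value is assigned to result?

Step 1: sum_val = 78 globally, but wrapper() defines sum_val = 99 locally.
Step 2: child() looks up sum_val. Not in local scope, so checks enclosing scope (wrapper) and finds sum_val = 99.
Step 3: result = 99

The answer is 99.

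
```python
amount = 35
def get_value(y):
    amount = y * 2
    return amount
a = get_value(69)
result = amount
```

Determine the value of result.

Step 1: Global amount = 35.
Step 2: get_value(69) creates local amount = 69 * 2 = 138.
Step 3: Global amount unchanged because no global keyword. result = 35

The answer is 35.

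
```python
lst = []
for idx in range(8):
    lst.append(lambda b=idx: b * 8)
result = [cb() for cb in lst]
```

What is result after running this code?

Step 1: Default arg b=idx captures idx at each iteration.
Step 2: lst[k] has b defaulting to k, returns k * 8.
Step 3: result = [0, 8, 16, 24, 32, 40, 48, 56]

The answer is [0, 8, 16, 24, 32, 40, 48, 56].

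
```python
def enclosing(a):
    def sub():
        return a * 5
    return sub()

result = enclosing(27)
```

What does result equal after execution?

Step 1: enclosing(27) binds parameter a = 27.
Step 2: sub() accesses a = 27 from enclosing scope.
Step 3: result = 27 * 5 = 135

The answer is 135.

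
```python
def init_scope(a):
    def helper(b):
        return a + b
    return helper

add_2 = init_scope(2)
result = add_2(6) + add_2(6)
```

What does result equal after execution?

Step 1: add_2 captures a = 2.
Step 2: add_2(6) = 2 + 6 = 8, called twice.
Step 3: result = 8 + 8 = 16

The answer is 16.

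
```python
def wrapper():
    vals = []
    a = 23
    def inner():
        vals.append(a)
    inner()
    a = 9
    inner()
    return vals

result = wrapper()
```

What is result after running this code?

Step 1: a = 23. inner() appends current a to vals.
Step 2: First inner(): appends 23. Then a = 9.
Step 3: Second inner(): appends 9 (closure sees updated a). result = [23, 9]

The answer is [23, 9].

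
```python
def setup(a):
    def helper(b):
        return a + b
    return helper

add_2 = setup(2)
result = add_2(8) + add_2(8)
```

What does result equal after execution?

Step 1: add_2 captures a = 2.
Step 2: add_2(8) = 2 + 8 = 10, called twice.
Step 3: result = 10 + 10 = 20

The answer is 20.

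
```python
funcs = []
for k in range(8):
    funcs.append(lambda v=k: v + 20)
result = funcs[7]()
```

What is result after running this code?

Step 1: Default argument v=k captures k's value at definition time.
Step 2: funcs[7] was defined when k = 7, so v defaults to 7.
Step 3: result = 7 + 20 = 27 (default arg fixes the late binding issue)

The answer is 27.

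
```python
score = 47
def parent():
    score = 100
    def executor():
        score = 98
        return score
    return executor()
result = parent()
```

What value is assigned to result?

Step 1: Three scopes define score: global (47), parent (100), executor (98).
Step 2: executor() has its own local score = 98, which shadows both enclosing and global.
Step 3: result = 98 (local wins in LEGB)

The answer is 98.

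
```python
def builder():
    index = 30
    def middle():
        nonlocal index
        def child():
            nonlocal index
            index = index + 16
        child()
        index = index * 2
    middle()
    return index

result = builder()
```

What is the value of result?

Step 1: index = 30.
Step 2: child() adds 16: index = 30 + 16 = 46.
Step 3: middle() doubles: index = 46 * 2 = 92.
Step 4: result = 92

The answer is 92.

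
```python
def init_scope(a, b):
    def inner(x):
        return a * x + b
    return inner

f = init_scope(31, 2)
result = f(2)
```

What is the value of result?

Step 1: init_scope(31, 2) captures a = 31, b = 2.
Step 2: f(2) computes 31 * 2 + 2 = 64.
Step 3: result = 64

The answer is 64.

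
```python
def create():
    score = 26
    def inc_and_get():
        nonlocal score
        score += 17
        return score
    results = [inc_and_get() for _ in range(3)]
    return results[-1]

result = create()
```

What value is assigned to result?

Step 1: score = 26.
Step 2: Three calls to inc_and_get(), each adding 17.
Step 3: Last value = 26 + 17 * 3 = 77

The answer is 77.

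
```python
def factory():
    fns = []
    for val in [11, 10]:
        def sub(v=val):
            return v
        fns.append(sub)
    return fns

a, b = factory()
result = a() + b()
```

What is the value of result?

Step 1: Default argument v=val captures val at each iteration.
Step 2: a() returns 11 (captured at first iteration), b() returns 10 (captured at second).
Step 3: result = 11 + 10 = 21

The answer is 21.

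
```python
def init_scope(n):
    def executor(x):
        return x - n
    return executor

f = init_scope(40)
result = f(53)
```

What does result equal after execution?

Step 1: init_scope(40) creates a closure capturing n = 40.
Step 2: f(53) computes 53 - 40 = 13.
Step 3: result = 13

The answer is 13.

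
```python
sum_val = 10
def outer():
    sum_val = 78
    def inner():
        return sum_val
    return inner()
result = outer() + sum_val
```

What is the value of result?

Step 1: Global sum_val = 10. outer() shadows with sum_val = 78.
Step 2: inner() returns enclosing sum_val = 78. outer() = 78.
Step 3: result = 78 + global sum_val (10) = 88

The answer is 88.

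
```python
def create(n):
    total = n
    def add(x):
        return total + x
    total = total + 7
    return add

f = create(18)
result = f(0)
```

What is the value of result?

Step 1: create(18) sets total = 18, then total = 18 + 7 = 25.
Step 2: Closures capture by reference, so add sees total = 25.
Step 3: f(0) returns 25 + 0 = 25

The answer is 25.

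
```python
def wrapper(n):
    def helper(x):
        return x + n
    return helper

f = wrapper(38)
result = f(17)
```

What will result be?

Step 1: wrapper(38) creates a closure that captures n = 38.
Step 2: f(17) calls the closure with x = 17, returning 17 + 38 = 55.
Step 3: result = 55

The answer is 55.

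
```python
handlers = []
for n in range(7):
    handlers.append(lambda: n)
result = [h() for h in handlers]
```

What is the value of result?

Step 1: All 7 lambdas share the same variable n.
Step 2: After the loop, n = 6.
Step 3: Each call returns 6. result = [6, 6, 6, 6, 6, 6, 6]

The answer is [6, 6, 6, 6, 6, 6, 6].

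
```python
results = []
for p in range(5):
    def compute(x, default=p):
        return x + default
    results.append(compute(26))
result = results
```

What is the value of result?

Step 1: Default argument default=p is evaluated at function definition time.
Step 2: Each iteration creates compute with default = current p value.
Step 3: compute(26) returns 26 + default. results = [26, 27, 28, 29, 30]

The answer is [26, 27, 28, 29, 30].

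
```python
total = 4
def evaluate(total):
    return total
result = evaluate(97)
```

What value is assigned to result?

Step 1: Global total = 4.
Step 2: evaluate(97) takes parameter total = 97, which shadows the global.
Step 3: result = 97

The answer is 97.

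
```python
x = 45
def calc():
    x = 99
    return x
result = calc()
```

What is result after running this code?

Step 1: Global x = 45.
Step 2: calc() creates local x = 99, shadowing the global.
Step 3: Returns local x = 99. result = 99

The answer is 99.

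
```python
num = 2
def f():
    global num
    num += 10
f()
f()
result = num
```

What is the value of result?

Step 1: num = 2.
Step 2: First f(): num = 2 + 10 = 12.
Step 3: Second f(): num = 12 + 10 = 22. result = 22

The answer is 22.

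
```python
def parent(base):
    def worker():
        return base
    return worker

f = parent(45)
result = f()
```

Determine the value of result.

Step 1: parent(45) creates closure capturing base = 45.
Step 2: f() returns the captured base = 45.
Step 3: result = 45

The answer is 45.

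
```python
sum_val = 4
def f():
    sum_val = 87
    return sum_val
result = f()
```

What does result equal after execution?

Step 1: Global sum_val = 4.
Step 2: f() creates local sum_val = 87, shadowing the global.
Step 3: Returns local sum_val = 87. result = 87

The answer is 87.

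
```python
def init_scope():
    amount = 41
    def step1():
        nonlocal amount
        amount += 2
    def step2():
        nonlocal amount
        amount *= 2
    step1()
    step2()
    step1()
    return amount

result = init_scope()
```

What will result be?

Step 1: amount = 41.
Step 2: step1(): amount = 41 + 2 = 43.
Step 3: step2(): amount = 43 * 2 = 86.
Step 4: step1(): amount = 86 + 2 = 88. result = 88

The answer is 88.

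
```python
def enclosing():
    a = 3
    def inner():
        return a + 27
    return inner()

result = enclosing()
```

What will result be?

Step 1: enclosing() defines a = 3.
Step 2: inner() reads a = 3 from enclosing scope, returns 3 + 27 = 30.
Step 3: result = 30

The answer is 30.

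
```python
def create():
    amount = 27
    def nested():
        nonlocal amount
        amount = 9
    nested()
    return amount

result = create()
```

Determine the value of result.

Step 1: create() sets amount = 27.
Step 2: nested() uses nonlocal to reassign amount = 9.
Step 3: result = 9

The answer is 9.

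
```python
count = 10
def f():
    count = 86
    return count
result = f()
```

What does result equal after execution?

Step 1: Global count = 10.
Step 2: f() creates local count = 86, shadowing the global.
Step 3: Returns local count = 86. result = 86

The answer is 86.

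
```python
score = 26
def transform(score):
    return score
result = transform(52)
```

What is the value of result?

Step 1: Global score = 26.
Step 2: transform(52) takes parameter score = 52, which shadows the global.
Step 3: result = 52

The answer is 52.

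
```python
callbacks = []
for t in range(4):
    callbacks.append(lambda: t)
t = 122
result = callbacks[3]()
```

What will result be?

Step 1: Lambdas capture the variable t by reference, not by value.
Step 2: After the loop, t is reassigned to 122.
Step 3: callbacks[3]() looks up the current t = 122. result = 122

The answer is 122.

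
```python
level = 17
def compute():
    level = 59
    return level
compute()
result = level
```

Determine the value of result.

Step 1: level = 17 globally.
Step 2: compute() creates a LOCAL level = 59 (no global keyword!).
Step 3: The global level is unchanged. result = 17

The answer is 17.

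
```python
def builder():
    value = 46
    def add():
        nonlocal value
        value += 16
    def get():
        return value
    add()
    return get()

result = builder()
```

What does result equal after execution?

Step 1: value = 46. add() modifies it via nonlocal, get() reads it.
Step 2: add() makes value = 46 + 16 = 62.
Step 3: get() returns 62. result = 62

The answer is 62.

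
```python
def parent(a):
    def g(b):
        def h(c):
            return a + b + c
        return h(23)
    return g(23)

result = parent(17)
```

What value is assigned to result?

Step 1: a = 17, b = 23, c = 23 across three nested scopes.
Step 2: h() accesses all three via LEGB rule.
Step 3: result = 17 + 23 + 23 = 63

The answer is 63.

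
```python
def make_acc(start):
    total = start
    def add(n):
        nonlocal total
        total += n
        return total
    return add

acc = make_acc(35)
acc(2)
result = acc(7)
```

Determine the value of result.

Step 1: make_acc(35) creates closure with total = 35.
Step 2: First acc(2): total = 35 + 2 = 37.
Step 3: Second acc(7): total = 37 + 7 = 44. result = 44

The answer is 44.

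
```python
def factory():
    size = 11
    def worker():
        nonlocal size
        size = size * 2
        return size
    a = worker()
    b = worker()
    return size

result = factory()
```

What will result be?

Step 1: size starts at 11.
Step 2: First worker(): size = 11 * 2 = 22.
Step 3: Second worker(): size = 22 * 2 = 44.
Step 4: result = 44

The answer is 44.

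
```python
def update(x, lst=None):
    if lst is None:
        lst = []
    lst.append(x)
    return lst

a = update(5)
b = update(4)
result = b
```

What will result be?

Step 1: None default with guard creates a NEW list each call.
Step 2: a = [5] (fresh list). b = [4] (another fresh list).
Step 3: result = [4] (this is the fix for mutable default)

The answer is [4].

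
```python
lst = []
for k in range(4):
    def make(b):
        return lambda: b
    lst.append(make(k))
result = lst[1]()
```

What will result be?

Step 1: make(k) creates a new scope capturing b = k at call time.
Step 2: lst[1] = make(1), so its lambda captures b = 1.
Step 3: result = 1 (closure factory fixes late binding)

The answer is 1.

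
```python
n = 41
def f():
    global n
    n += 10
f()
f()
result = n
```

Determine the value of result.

Step 1: n = 41.
Step 2: First f(): n = 41 + 10 = 51.
Step 3: Second f(): n = 51 + 10 = 61. result = 61

The answer is 61.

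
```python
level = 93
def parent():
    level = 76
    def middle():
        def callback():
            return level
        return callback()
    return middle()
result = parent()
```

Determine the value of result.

Step 1: parent() defines level = 76. middle() and callback() have no local level.
Step 2: callback() checks local (none), enclosing middle() (none), enclosing parent() and finds level = 76.
Step 3: result = 76

The answer is 76.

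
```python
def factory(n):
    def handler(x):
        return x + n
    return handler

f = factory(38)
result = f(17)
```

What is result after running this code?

Step 1: factory(38) creates a closure that captures n = 38.
Step 2: f(17) calls the closure with x = 17, returning 17 + 38 = 55.
Step 3: result = 55

The answer is 55.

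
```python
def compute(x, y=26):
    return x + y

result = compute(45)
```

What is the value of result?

Step 1: compute(45) uses default y = 26.
Step 2: Returns 45 + 26 = 71.
Step 3: result = 71

The answer is 71.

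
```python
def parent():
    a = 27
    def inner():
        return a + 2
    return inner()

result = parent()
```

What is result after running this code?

Step 1: parent() defines a = 27.
Step 2: inner() reads a = 27 from enclosing scope, returns 27 + 2 = 29.
Step 3: result = 29

The answer is 29.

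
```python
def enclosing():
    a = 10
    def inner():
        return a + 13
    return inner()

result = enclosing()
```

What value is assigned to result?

Step 1: enclosing() defines a = 10.
Step 2: inner() reads a = 10 from enclosing scope, returns 10 + 13 = 23.
Step 3: result = 23

The answer is 23.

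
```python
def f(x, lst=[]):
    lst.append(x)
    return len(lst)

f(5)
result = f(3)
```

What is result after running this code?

Step 1: Mutable default list persists between calls.
Step 2: First call: lst = [5], len = 1. Second call: lst = [5, 3], len = 2.
Step 3: result = 2

The answer is 2.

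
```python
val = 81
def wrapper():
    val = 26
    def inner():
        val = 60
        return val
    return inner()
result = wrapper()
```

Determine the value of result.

Step 1: Three scopes define val: global (81), wrapper (26), inner (60).
Step 2: inner() has its own local val = 60, which shadows both enclosing and global.
Step 3: result = 60 (local wins in LEGB)

The answer is 60.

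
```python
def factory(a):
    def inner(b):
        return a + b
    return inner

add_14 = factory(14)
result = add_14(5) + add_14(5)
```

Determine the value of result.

Step 1: add_14 captures a = 14.
Step 2: add_14(5) = 14 + 5 = 19, called twice.
Step 3: result = 19 + 19 = 38

The answer is 38.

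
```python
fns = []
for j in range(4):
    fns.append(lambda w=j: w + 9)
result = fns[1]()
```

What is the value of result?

Step 1: Default argument w=j captures j's value at definition time.
Step 2: fns[1] was defined when j = 1, so w defaults to 1.
Step 3: result = 1 + 9 = 10 (default arg fixes the late binding issue)

The answer is 10.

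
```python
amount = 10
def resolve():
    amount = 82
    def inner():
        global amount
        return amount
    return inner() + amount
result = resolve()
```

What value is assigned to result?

Step 1: Global amount = 10. resolve() shadows with local amount = 82.
Step 2: inner() uses global keyword, so inner() returns global amount = 10.
Step 3: resolve() returns 10 + 82 = 92

The answer is 92.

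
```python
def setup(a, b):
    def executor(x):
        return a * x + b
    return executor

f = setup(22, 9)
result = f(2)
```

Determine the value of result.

Step 1: setup(22, 9) captures a = 22, b = 9.
Step 2: f(2) computes 22 * 2 + 9 = 53.
Step 3: result = 53

The answer is 53.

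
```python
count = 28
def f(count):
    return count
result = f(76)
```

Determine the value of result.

Step 1: Global count = 28.
Step 2: f(76) takes parameter count = 76, which shadows the global.
Step 3: result = 76

The answer is 76.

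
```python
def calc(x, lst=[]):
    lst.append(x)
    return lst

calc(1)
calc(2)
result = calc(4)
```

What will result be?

Step 1: Mutable default argument gotcha! The list [] is created once.
Step 2: Each call appends to the SAME list: [1], [1, 2], [1, 2, 4].
Step 3: result = [1, 2, 4]

The answer is [1, 2, 4].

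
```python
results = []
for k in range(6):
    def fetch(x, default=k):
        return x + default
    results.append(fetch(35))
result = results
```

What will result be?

Step 1: Default argument default=k is evaluated at function definition time.
Step 2: Each iteration creates fetch with default = current k value.
Step 3: fetch(35) returns 35 + default. results = [35, 36, 37, 38, 39, 40]

The answer is [35, 36, 37, 38, 39, 40].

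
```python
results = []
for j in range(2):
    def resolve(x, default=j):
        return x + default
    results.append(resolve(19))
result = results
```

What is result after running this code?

Step 1: Default argument default=j is evaluated at function definition time.
Step 2: Each iteration creates resolve with default = current j value.
Step 3: resolve(19) returns 19 + default. results = [19, 20]

The answer is [19, 20].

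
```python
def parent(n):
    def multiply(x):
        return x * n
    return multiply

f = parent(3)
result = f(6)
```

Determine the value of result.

Step 1: parent(3) returns multiply closure with n = 3.
Step 2: f(6) computes 6 * 3 = 18.
Step 3: result = 18

The answer is 18.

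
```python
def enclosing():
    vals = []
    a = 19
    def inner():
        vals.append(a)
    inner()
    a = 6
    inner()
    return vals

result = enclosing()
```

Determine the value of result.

Step 1: a = 19. inner() appends current a to vals.
Step 2: First inner(): appends 19. Then a = 6.
Step 3: Second inner(): appends 6 (closure sees updated a). result = [19, 6]

The answer is [19, 6].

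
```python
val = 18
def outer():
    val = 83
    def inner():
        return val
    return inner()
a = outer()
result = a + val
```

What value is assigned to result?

Step 1: outer() has local val = 83. inner() reads from enclosing.
Step 2: outer() returns 83. Global val = 18 unchanged.
Step 3: result = 83 + 18 = 101

The answer is 101.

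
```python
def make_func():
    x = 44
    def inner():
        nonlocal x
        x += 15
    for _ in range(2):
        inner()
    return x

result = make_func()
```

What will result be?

Step 1: x = 44.
Step 2: inner() is called 2 times in a loop, each adding 15 via nonlocal.
Step 3: x = 44 + 15 * 2 = 74

The answer is 74.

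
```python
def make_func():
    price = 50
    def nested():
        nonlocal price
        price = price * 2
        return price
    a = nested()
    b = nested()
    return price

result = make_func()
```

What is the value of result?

Step 1: price starts at 50.
Step 2: First nested(): price = 50 * 2 = 100.
Step 3: Second nested(): price = 100 * 2 = 200.
Step 4: result = 200

The answer is 200.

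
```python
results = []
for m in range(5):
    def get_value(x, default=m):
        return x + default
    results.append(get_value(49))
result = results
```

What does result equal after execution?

Step 1: Default argument default=m is evaluated at function definition time.
Step 2: Each iteration creates get_value with default = current m value.
Step 3: get_value(49) returns 49 + default. results = [49, 50, 51, 52, 53]

The answer is [49, 50, 51, 52, 53].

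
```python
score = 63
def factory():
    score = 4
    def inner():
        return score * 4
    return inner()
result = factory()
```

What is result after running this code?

Step 1: factory() shadows global score with score = 4.
Step 2: inner() finds score = 4 in enclosing scope, computes 4 * 4 = 16.
Step 3: result = 16

The answer is 16.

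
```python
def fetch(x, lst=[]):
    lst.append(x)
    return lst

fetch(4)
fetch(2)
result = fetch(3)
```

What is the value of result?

Step 1: Mutable default argument gotcha! The list [] is created once.
Step 2: Each call appends to the SAME list: [4], [4, 2], [4, 2, 3].
Step 3: result = [4, 2, 3]

The answer is [4, 2, 3].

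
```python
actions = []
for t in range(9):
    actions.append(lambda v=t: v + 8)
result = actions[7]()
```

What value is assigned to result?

Step 1: Default argument v=t captures t's value at definition time.
Step 2: actions[7] was defined when t = 7, so v defaults to 7.
Step 3: result = 7 + 8 = 15 (default arg fixes the late binding issue)

The answer is 15.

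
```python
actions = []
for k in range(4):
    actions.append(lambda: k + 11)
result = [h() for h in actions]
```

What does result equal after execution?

Step 1: All lambdas capture k by reference. After the loop, k = 3.
Step 2: Each call returns 3 + 11 = 14.
Step 3: result = [14, 14, 14, 14]

The answer is [14, 14, 14, 14].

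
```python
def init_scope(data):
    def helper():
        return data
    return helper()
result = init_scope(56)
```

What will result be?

Step 1: init_scope(56) binds parameter data = 56.
Step 2: helper() looks up data in enclosing scope and finds the parameter data = 56.
Step 3: result = 56

The answer is 56.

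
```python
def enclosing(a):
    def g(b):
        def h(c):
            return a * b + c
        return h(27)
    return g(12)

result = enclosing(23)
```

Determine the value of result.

Step 1: a = 23, b = 12, c = 27.
Step 2: h() computes a * b + c = 23 * 12 + 27 = 303.
Step 3: result = 303

The answer is 303.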